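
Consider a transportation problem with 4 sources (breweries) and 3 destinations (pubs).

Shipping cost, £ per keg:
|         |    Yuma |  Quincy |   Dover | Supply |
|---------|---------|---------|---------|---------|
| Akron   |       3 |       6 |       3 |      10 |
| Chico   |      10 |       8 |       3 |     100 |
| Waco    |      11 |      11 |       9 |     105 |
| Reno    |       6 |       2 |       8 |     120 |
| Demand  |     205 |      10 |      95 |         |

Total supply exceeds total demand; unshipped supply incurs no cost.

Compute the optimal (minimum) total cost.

A cheapest plan:
  Akron–Yuma: 10 × £3 = £30
  Chico–Yuma: 5 × £10 = £50
  Chico–Dover: 95 × £3 = £285
  Waco–Yuma: 80 × £11 = £880
  Reno–Yuma: 110 × £6 = £660
  Reno–Quincy: 10 × £2 = £20
Total = 30 + 50 + 285 + 880 + 660 + 20 = £1925.

1925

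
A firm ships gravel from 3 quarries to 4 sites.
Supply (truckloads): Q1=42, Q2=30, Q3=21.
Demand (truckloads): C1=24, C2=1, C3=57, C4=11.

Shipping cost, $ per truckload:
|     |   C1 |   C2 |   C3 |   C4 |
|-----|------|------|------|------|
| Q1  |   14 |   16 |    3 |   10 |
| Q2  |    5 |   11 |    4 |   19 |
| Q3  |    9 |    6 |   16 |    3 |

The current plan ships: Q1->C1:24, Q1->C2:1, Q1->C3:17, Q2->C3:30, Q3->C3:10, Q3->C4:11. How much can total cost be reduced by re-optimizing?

335

Current plan cost = 24·14 + 1·16 + 17·3 + 30·4 + 10·16 + 11·3 = $716.
Optimal plan:
  Q1->C3: 42 × $3 = $126
  Q2->C1: 15 × $5 = $75
  Q2->C3: 15 × $4 = $60
  Q3->C1: 9 × $9 = $81
  Q3->C2: 1 × $6 = $6
  Q3->C4: 11 × $3 = $33
Optimal cost = $381.
Saving = 716 − 381 = $335.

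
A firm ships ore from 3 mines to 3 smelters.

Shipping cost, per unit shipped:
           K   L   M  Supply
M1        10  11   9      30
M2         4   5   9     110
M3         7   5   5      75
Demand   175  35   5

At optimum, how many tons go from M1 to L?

Solving gives:
  M1->K: 30 × 10 = 300
  M2->K: 110 × 4 = 440
  M3->K: 35 × 7 = 245
  M3->L: 35 × 5 = 175
  M3->M: 5 × 5 = 25
Total cost = 1185.
The route M1→L is not used.

0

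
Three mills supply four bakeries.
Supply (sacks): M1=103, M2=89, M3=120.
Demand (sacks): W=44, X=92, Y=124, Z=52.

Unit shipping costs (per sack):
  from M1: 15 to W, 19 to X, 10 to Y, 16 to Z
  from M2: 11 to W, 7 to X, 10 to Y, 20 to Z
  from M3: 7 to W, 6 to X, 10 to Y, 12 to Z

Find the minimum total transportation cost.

One minimum-cost allocation:
  M1 to Y: 103 sacks
  M2 to X: 68 sacks
  M2 to Y: 21 sacks
  M3 to W: 44 sacks
  M3 to X: 24 sacks
  M3 to Z: 52 sacks
Total cost = 2792.

2792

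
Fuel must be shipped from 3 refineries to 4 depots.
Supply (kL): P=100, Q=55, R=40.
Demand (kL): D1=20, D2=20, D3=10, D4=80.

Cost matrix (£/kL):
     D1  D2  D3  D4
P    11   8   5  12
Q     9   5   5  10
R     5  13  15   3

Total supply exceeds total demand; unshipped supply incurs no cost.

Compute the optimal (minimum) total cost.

A cheapest plan:
  P–D3: 10 × £5 = £50
  P–D4: 25 × £12 = £300
  Q–D1: 20 × £9 = £180
  Q–D2: 20 × £5 = £100
  Q–D4: 15 × £10 = £150
  R–D4: 40 × £3 = £120
Total = 50 + 300 + 180 + 100 + 150 + 120 = £900.

900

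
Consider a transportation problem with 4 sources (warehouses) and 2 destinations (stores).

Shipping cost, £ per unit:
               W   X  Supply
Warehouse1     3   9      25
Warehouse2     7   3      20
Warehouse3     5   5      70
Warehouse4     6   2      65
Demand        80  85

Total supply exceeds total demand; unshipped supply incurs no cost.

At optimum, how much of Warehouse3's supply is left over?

15

An optimal plan:
  Warehouse1->W: 25 × £3 = £75
  Warehouse2->X: 20 × £3 = £60
  Warehouse3->W: 55 × £5 = £275
  Warehouse4->X: 65 × £2 = £130
Total cost = £540.
Warehouse3 ships 55 of its 70, leaving 15.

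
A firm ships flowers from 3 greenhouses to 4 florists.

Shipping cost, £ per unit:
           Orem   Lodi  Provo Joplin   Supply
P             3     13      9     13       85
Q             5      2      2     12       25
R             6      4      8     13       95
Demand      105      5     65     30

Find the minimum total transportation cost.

1155

One minimum-cost allocation:
  P→Orem: 85 × £3 = £255
  Q→Provo: 25 × £2 = £50
  R→Orem: 20 × £6 = £120
  R→Lodi: 5 × £4 = £20
  R→Provo: 40 × £8 = £320
  R→Joplin: 30 × £13 = £390
Total = 255 + 50 + 120 + 20 + 320 + 390 = £1155.
(Supply check: P ships 85; Q ships 25; R ships 95.)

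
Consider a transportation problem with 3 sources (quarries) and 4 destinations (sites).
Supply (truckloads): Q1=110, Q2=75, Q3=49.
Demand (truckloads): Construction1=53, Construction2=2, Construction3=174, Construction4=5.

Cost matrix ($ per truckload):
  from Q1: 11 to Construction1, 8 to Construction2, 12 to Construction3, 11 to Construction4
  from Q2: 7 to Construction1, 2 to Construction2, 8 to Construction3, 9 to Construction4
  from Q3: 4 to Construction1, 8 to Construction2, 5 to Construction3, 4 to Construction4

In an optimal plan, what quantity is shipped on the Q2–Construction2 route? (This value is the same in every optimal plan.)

Optimal shipments:
  Q1->Construction3: 105 × $12 = $1260
  Q1->Construction4: 5 × $11 = $55
  Q2->Construction1: 53 × $7 = $371
  Q2->Construction2: 2 × $2 = $4
  Q2->Construction3: 20 × $8 = $160
  Q3->Construction3: 49 × $5 = $245
Total cost = $2095.
So Q2→Construction2 carries 2 truckloads.

2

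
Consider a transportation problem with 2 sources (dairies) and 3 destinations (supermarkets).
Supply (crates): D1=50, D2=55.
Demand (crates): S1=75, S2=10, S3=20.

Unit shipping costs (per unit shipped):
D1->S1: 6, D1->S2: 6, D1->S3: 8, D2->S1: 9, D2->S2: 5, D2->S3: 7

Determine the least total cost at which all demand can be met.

715

Optimal allocation:
  D1 to S1: 50 crates
  D2 to S1: 25 crates
  D2 to S2: 10 crates
  D2 to S3: 20 crates
Total cost = 715.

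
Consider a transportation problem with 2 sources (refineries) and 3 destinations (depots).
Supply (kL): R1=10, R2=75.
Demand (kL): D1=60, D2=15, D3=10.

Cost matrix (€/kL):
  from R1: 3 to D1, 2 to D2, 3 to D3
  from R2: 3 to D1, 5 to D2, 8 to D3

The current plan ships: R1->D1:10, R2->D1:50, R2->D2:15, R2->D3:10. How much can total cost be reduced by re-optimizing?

50

Current plan cost = 10·3 + 50·3 + 15·5 + 10·8 = €335.
Optimal plan:
  R1→D3: 10 × €3 = €30
  R2→D1: 60 × €3 = €180
  R2→D2: 15 × €5 = €75
Optimal cost = €285.
Saving = 335 − 285 = €50.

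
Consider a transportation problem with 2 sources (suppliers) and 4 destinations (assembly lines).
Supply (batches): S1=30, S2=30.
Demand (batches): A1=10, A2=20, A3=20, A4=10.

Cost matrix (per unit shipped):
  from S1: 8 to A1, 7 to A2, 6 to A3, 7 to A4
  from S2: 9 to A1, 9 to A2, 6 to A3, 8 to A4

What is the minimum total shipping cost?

An optimal shipping plan:
  S1–A1: 10 batches
  S1–A2: 20 batches
  S2–A3: 20 batches
  S2–A4: 10 batches
Total cost = 420.

420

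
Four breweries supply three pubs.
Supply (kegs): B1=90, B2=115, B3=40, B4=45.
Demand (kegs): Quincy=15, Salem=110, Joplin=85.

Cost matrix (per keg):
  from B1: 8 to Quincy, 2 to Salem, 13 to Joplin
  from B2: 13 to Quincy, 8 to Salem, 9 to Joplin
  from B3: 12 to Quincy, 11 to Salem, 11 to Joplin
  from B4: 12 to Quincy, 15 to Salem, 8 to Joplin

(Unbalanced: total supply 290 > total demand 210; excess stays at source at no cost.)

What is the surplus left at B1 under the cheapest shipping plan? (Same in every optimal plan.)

Minimum-cost shipments:
  B1 to Salem: 90 kegs
  B2 to Salem: 20 kegs
  B2 to Joplin: 40 kegs
  B3 to Quincy: 15 kegs
  B4 to Joplin: 45 kegs
Total cost = 1240.
B1 ships 90 of its 90, leaving 0.

0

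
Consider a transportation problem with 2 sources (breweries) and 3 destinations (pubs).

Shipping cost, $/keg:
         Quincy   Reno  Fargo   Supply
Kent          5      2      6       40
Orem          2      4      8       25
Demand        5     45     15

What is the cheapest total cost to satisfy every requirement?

An optimal shipping plan:
  Kent->Reno: 25 kegs
  Kent->Fargo: 15 kegs
  Orem->Quincy: 5 kegs
  Orem->Reno: 20 kegs
Total cost = $230.

230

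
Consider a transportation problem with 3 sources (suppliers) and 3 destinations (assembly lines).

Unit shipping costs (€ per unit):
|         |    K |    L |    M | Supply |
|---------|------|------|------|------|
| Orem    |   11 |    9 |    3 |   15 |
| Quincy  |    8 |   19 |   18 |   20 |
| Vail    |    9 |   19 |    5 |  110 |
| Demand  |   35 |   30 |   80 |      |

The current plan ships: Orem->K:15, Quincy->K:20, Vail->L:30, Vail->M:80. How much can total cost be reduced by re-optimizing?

180

Current plan cost = 15·11 + 20·8 + 30·19 + 80·5 = €1295.
Optimal plan:
  Orem→L: 15 × €9 = €135
  Quincy→K: 20 × €8 = €160
  Vail→K: 15 × €9 = €135
  Vail→L: 15 × €19 = €285
  Vail→M: 80 × €5 = €400
Optimal cost = €1115.
Saving = 1295 − 1115 = €180.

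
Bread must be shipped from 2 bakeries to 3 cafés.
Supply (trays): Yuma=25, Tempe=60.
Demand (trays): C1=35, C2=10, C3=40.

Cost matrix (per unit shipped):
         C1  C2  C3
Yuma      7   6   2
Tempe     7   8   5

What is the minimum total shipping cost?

450

Optimal allocation:
  Yuma->C3: 25 trays
  Tempe->C1: 35 trays
  Tempe->C2: 10 trays
  Tempe->C3: 15 trays
Total cost = 450.
(Supply check: Yuma ships 25; Tempe ships 60.)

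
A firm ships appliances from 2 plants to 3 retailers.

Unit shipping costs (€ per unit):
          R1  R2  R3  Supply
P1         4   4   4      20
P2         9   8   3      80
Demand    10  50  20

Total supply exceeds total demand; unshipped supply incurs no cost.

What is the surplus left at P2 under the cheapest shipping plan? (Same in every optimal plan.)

Minimum-cost shipments:
  P1–R1: 10 × €4 = €40
  P1–R2: 10 × €4 = €40
  P2–R2: 40 × €8 = €320
  P2–R3: 20 × €3 = €60
Total cost = €460.
P2 ships 60 of its 80, leaving 20.

20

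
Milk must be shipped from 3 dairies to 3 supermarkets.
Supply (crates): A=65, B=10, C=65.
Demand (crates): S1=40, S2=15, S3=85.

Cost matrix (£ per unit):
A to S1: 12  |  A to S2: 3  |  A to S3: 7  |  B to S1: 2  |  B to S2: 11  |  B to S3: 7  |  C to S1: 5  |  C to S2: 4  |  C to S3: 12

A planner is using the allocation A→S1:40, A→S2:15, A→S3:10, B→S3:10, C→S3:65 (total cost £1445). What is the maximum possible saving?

Current plan cost = 40·12 + 15·3 + 10·7 + 10·7 + 65·12 = £1445.
Optimal plan:
  A->S3: 65 × £7 = £455
  B->S3: 10 × £7 = £70
  C->S1: 40 × £5 = £200
  C->S2: 15 × £4 = £60
  C->S3: 10 × £12 = £120
Optimal cost = £905.
Saving = 1445 − 905 = £540.

540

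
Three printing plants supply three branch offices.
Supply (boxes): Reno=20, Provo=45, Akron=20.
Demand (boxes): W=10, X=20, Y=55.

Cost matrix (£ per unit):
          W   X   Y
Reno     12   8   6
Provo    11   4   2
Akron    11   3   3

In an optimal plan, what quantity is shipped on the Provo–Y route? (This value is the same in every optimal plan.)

45

Solving gives:
  Reno–W: 10 × £12 = £120
  Reno–Y: 10 × £6 = £60
  Provo–Y: 45 × £2 = £90
  Akron–X: 20 × £3 = £60
Total cost = £330.
So Provo→Y carries 45 boxes.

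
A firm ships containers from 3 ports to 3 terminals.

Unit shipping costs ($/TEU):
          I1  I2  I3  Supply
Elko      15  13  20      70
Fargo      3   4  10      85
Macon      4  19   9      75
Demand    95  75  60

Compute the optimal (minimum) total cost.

1770

An optimal shipping plan:
  Elko–I2: 70 TEU
  Fargo–I1: 80 TEU
  Fargo–I2: 5 TEU
  Macon–I1: 15 TEU
  Macon–I3: 60 TEU
Total cost = $1770.
(Supply check: Elko ships 70; Fargo ships 85; Macon ships 75.)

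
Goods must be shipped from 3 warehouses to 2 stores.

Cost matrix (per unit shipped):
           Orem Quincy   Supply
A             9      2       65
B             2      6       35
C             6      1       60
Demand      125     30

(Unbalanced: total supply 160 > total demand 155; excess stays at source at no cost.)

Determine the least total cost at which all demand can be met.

Optimal allocation:
  A→Orem: 30 × 9 = 270
  A→Quincy: 30 × 2 = 60
  B→Orem: 35 × 2 = 70
  C→Orem: 60 × 6 = 360
Total = 270 + 60 + 70 + 360 = 760.

760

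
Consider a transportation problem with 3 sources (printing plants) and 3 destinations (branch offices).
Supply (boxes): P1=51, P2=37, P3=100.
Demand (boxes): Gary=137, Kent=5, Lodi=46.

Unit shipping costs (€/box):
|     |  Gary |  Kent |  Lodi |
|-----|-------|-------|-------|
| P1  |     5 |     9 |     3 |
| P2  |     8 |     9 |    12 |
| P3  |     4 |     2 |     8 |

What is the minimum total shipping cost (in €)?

849

A cheapest plan:
  P1 to Gary: 5 × €5 = €25
  P1 to Lodi: 46 × €3 = €138
  P2 to Gary: 37 × €8 = €296
  P3 to Gary: 95 × €4 = €380
  P3 to Kent: 5 × €2 = €10
Total = 25 + 138 + 296 + 380 + 10 = €849.
(Supply check: P1 ships 51; P2 ships 37; P3 ships 100.)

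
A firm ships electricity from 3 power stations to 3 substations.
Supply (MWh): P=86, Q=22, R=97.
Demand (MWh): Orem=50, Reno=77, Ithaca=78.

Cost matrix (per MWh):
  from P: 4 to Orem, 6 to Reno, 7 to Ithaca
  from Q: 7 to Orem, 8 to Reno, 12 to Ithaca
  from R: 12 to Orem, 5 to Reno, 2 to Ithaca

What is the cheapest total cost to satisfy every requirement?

Optimal allocation:
  P–Orem: 50 × 4 = 200
  P–Reno: 36 × 6 = 216
  Q–Reno: 22 × 8 = 176
  R–Reno: 19 × 5 = 95
  R–Ithaca: 78 × 2 = 156
Total = 200 + 216 + 176 + 95 + 156 = 843.
(Supply check: P ships 86; Q ships 22; R ships 97.)

843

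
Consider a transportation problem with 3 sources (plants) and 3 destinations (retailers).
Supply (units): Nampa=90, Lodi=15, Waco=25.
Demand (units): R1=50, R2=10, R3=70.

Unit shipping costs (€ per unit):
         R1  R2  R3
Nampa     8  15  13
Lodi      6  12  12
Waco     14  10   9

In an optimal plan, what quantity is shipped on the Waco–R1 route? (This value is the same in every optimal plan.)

Optimal shipments:
  Nampa→R1: 35 units
  Nampa→R3: 55 units
  Lodi→R1: 15 units
  Waco→R2: 10 units
  Waco→R3: 15 units
Total cost = €1320.
The route Waco→R1 is not used.

0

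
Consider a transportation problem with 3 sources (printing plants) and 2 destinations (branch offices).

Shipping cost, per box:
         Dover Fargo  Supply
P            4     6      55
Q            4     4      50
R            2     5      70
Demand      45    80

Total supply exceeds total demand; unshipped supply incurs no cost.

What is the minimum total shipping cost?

445

Optimal allocation:
  P->Fargo: 5 × 6 = 30
  Q->Fargo: 50 × 4 = 200
  R->Dover: 45 × 2 = 90
  R->Fargo: 25 × 5 = 125
Total = 30 + 200 + 90 + 125 = 445.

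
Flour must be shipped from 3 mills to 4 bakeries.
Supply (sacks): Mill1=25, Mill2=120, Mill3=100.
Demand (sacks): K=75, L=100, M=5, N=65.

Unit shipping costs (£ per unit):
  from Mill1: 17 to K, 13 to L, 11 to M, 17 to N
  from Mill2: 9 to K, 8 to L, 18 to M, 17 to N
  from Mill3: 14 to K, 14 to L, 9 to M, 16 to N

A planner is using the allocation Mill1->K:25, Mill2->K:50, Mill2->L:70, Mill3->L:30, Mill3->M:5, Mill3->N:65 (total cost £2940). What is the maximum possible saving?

Current plan cost = 25·17 + 50·9 + 70·8 + 30·14 + 5·9 + 65·16 = £2940.
Optimal plan:
  Mill1–L: 25 × £13 = £325
  Mill2–K: 45 × £9 = £405
  Mill2–L: 75 × £8 = £600
  Mill3–K: 30 × £14 = £420
  Mill3–M: 5 × £9 = £45
  Mill3–N: 65 × £16 = £1040
Optimal cost = £2835.
Saving = 2940 − 2835 = £105.

105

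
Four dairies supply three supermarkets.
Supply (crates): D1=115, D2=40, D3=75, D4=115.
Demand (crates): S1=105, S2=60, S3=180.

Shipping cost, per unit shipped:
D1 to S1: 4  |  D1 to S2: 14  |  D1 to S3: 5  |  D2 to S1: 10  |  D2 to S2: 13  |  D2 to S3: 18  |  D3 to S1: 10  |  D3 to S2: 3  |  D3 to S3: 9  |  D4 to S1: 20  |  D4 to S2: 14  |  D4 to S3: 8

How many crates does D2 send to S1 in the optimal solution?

40

Optimal shipments:
  D1→S1: 65 × 4 = 260
  D1→S3: 50 × 5 = 250
  D2→S1: 40 × 10 = 400
  D3→S2: 60 × 3 = 180
  D3→S3: 15 × 9 = 135
  D4→S3: 115 × 8 = 920
Total cost = 2145.
So D2→S1 carries 40 crates.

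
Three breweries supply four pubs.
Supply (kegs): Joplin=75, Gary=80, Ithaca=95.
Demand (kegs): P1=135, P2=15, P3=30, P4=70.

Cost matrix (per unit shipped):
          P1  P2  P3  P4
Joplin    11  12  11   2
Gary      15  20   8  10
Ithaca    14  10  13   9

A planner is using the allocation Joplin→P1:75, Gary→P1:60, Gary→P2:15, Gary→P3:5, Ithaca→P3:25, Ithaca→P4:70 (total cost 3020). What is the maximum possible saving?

Current plan cost = 75·11 + 60·15 + 15·20 + 5·8 + 25·13 + 70·9 = 3020.
Optimal plan:
  Joplin→P1: 5 × 11 = 55
  Joplin→P4: 70 × 2 = 140
  Gary→P1: 50 × 15 = 750
  Gary→P3: 30 × 8 = 240
  Ithaca→P1: 80 × 14 = 1120
  Ithaca→P2: 15 × 10 = 150
Optimal cost = 2455.
Saving = 3020 − 2455 = 565.

565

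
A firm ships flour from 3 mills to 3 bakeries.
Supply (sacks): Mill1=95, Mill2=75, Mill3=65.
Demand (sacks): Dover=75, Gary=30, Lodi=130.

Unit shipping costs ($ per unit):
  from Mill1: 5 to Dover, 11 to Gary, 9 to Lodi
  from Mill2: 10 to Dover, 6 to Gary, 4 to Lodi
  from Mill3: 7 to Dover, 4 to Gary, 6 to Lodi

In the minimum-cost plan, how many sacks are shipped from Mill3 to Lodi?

35

Optimal shipments:
  Mill1–Dover: 75 × $5 = $375
  Mill1–Lodi: 20 × $9 = $180
  Mill2–Lodi: 75 × $4 = $300
  Mill3–Gary: 30 × $4 = $120
  Mill3–Lodi: 35 × $6 = $210
Total cost = $1185.
So Mill3→Lodi carries 35 sacks.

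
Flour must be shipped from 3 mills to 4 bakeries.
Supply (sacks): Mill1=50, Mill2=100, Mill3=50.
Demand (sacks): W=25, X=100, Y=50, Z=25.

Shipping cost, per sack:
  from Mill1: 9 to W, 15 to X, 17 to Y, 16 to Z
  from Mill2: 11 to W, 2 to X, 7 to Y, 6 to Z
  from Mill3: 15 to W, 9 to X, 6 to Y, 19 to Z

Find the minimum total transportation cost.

1125

An optimal shipping plan:
  Mill1–W: 25 × 9 = 225
  Mill1–Z: 25 × 16 = 400
  Mill2–X: 100 × 2 = 200
  Mill3–Y: 50 × 6 = 300
Total = 225 + 400 + 200 + 300 = 1125.
(Supply check: Mill1 ships 50; Mill2 ships 100; Mill3 ships 50.)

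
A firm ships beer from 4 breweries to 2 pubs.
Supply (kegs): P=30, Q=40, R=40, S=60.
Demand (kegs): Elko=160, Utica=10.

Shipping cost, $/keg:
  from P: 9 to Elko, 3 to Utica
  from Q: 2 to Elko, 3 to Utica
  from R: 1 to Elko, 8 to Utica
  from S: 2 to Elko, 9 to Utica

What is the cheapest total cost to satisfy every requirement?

A cheapest plan:
  P->Elko: 20 × $9 = $180
  P->Utica: 10 × $3 = $30
  Q->Elko: 40 × $2 = $80
  R->Elko: 40 × $1 = $40
  S->Elko: 60 × $2 = $120
Total = 180 + 30 + 80 + 40 + 120 = $450.

450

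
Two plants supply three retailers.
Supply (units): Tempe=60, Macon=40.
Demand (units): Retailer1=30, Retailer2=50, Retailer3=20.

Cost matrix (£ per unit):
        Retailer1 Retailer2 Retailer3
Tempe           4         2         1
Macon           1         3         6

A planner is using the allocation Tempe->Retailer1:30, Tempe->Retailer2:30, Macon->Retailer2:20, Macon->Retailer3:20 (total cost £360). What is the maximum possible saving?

Current plan cost = 30·4 + 30·2 + 20·3 + 20·6 = £360.
Optimal plan:
  Tempe->Retailer2: 40 × £2 = £80
  Tempe->Retailer3: 20 × £1 = £20
  Macon->Retailer1: 30 × £1 = £30
  Macon->Retailer2: 10 × £3 = £30
Optimal cost = £160.
Saving = 360 − 160 = £200.

200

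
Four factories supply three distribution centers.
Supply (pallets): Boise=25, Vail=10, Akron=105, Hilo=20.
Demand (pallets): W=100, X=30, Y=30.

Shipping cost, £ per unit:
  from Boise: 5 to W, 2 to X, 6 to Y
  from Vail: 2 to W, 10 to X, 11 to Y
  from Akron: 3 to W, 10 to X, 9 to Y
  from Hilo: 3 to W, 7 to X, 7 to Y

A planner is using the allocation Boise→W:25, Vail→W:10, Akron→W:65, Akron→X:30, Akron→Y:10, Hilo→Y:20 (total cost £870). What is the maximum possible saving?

255

Current plan cost = 25·5 + 10·2 + 65·3 + 30·10 + 10·9 + 20·7 = £870.
Optimal plan:
  Boise->X: 25 × £2 = £50
  Vail->W: 10 × £2 = £20
  Akron->W: 90 × £3 = £270
  Akron->Y: 15 × £9 = £135
  Hilo->X: 5 × £7 = £35
  Hilo->Y: 15 × £7 = £105
Optimal cost = £615.
Saving = 870 − 615 = £255.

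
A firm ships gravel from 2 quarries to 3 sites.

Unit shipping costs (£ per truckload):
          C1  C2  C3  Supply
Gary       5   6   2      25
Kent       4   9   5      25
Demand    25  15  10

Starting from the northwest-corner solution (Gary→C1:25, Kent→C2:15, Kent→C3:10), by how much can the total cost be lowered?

Current plan cost = 25·5 + 15·9 + 10·5 = £310.
Optimal plan:
  Gary→C2: 15 × £6 = £90
  Gary→C3: 10 × £2 = £20
  Kent→C1: 25 × £4 = £100
Optimal cost = £210.
Saving = 310 − 210 = £100.

100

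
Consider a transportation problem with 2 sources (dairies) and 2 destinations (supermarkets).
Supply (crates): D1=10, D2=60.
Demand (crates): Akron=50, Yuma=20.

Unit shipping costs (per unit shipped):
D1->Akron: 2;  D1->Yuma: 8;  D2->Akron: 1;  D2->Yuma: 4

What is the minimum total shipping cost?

An optimal shipping plan:
  D1 to Akron: 10 × 2 = 20
  D2 to Akron: 40 × 1 = 40
  D2 to Yuma: 20 × 4 = 80
Total = 20 + 40 + 80 = 140.
(Supply check: D1 ships 10; D2 ships 60.)

140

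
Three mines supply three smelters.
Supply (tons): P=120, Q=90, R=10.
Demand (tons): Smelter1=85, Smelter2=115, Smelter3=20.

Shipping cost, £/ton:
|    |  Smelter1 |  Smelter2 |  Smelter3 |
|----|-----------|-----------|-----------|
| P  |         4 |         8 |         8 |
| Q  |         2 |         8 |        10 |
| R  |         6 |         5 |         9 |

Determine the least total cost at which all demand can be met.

One minimum-cost allocation:
  P→Smelter2: 100 tons
  P→Smelter3: 20 tons
  Q→Smelter1: 85 tons
  Q→Smelter2: 5 tons
  R→Smelter2: 10 tons
Total cost = £1220.

1220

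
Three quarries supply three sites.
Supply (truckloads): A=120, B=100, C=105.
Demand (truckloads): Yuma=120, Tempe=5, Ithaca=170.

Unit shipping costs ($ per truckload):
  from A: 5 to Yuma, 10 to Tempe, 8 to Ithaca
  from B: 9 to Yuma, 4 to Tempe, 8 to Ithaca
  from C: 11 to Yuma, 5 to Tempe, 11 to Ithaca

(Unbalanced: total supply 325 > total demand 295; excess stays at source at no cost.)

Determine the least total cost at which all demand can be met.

2195

A cheapest plan:
  A->Yuma: 120 × $5 = $600
  B->Ithaca: 100 × $8 = $800
  C->Tempe: 5 × $5 = $25
  C->Ithaca: 70 × $11 = $770
Total = 600 + 800 + 25 + 770 = $2195.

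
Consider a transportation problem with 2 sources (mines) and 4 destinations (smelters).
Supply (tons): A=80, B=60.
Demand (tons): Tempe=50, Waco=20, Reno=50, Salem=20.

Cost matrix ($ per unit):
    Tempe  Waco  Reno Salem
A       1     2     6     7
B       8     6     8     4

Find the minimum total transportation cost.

An optimal shipping plan:
  A->Tempe: 50 × $1 = $50
  A->Waco: 20 × $2 = $40
  A->Reno: 10 × $6 = $60
  B->Reno: 40 × $8 = $320
  B->Salem: 20 × $4 = $80
Total = 50 + 40 + 60 + 320 + 80 = $550.

550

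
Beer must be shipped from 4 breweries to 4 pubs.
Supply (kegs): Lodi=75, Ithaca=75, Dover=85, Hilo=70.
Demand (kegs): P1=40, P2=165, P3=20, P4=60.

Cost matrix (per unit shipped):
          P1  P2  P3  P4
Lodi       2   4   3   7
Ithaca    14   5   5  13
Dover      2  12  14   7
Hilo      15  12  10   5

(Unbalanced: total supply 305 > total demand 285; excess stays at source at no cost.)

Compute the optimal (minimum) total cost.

1445

Optimal allocation:
  Lodi–P2: 65 × 4 = 260
  Lodi–P3: 10 × 3 = 30
  Ithaca–P2: 75 × 5 = 375
  Dover–P1: 40 × 2 = 80
  Dover–P2: 25 × 12 = 300
  Hilo–P3: 10 × 10 = 100
  Hilo–P4: 60 × 5 = 300
Total = 260 + 30 + 375 + 80 + 300 + 100 + 300 = 1445.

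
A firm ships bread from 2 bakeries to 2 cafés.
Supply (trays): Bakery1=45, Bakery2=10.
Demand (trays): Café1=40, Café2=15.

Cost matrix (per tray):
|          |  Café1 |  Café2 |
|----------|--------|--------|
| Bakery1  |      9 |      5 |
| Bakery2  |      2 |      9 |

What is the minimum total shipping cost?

Optimal allocation:
  Bakery1->Café1: 30 trays
  Bakery1->Café2: 15 trays
  Bakery2->Café1: 10 trays
Total cost = 365.

365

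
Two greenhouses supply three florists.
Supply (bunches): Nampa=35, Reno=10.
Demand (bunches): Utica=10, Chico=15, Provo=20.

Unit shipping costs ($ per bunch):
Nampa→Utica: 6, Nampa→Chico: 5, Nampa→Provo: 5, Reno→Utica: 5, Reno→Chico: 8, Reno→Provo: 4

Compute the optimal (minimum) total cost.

225

An optimal shipping plan:
  Nampa->Utica: 10 × $6 = $60
  Nampa->Chico: 15 × $5 = $75
  Nampa->Provo: 10 × $5 = $50
  Reno->Provo: 10 × $4 = $40
Total = 60 + 75 + 50 + 40 = $225.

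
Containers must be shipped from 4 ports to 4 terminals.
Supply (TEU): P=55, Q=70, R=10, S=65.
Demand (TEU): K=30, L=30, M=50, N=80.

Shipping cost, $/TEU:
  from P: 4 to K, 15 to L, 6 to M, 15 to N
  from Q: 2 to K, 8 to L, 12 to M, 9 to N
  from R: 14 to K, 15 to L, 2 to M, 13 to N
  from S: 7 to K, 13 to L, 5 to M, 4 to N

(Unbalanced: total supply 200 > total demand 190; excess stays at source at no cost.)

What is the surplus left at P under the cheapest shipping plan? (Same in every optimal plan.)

10

An optimal plan:
  P->K: 5 × $4 = $20
  P->M: 40 × $6 = $240
  Q->K: 25 × $2 = $50
  Q->L: 30 × $8 = $240
  Q->N: 15 × $9 = $135
  R->M: 10 × $2 = $20
  S->N: 65 × $4 = $260
Total cost = $965.
P ships 45 of its 55, leaving 10.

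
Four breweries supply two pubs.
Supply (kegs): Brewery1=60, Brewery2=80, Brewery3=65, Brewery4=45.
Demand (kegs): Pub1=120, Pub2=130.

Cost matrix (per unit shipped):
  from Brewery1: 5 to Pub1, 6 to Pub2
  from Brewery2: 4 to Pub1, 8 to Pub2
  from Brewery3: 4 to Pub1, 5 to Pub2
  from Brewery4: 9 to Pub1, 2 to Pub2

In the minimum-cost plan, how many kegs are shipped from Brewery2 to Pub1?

Solving gives:
  Brewery1 to Pub1: 40 × 5 = 200
  Brewery1 to Pub2: 20 × 6 = 120
  Brewery2 to Pub1: 80 × 4 = 320
  Brewery3 to Pub2: 65 × 5 = 325
  Brewery4 to Pub2: 45 × 2 = 90
Total cost = 1055.
So Brewery2→Pub1 carries 80 kegs.

80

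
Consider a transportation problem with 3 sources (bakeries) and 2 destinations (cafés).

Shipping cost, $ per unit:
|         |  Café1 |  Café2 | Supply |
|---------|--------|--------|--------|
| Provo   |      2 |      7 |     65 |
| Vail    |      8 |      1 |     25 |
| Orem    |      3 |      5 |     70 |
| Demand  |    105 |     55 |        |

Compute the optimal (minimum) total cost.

425

Optimal allocation:
  Provo->Café1: 65 × $2 = $130
  Vail->Café2: 25 × $1 = $25
  Orem->Café1: 40 × $3 = $120
  Orem->Café2: 30 × $5 = $150
Total = 130 + 25 + 120 + 150 = $425.
(Supply check: Provo ships 65; Vail ships 25; Orem ships 70.)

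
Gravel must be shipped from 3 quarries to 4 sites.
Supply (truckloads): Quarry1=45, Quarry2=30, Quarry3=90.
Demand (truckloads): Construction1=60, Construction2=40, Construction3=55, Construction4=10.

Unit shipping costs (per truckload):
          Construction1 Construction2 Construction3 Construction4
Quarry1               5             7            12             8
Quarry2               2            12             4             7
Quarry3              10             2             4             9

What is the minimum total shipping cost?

An optimal shipping plan:
  Quarry1→Construction1: 35 × 5 = 175
  Quarry1→Construction4: 10 × 8 = 80
  Quarry2→Construction1: 25 × 2 = 50
  Quarry2→Construction3: 5 × 4 = 20
  Quarry3→Construction2: 40 × 2 = 80
  Quarry3→Construction3: 50 × 4 = 200
Total = 175 + 80 + 50 + 20 + 80 + 200 = 605.
(Supply check: Quarry1 ships 45; Quarry2 ships 30; Quarry3 ships 90.)

605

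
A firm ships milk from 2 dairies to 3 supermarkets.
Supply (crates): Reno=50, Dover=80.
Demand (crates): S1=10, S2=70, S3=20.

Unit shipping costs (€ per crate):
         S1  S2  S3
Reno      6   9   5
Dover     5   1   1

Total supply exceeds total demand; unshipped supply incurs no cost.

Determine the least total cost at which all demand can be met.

Optimal allocation:
  Reno–S1: 10 crates
  Reno–S3: 10 crates
  Dover–S2: 70 crates
  Dover–S3: 10 crates
Total cost = €190.

190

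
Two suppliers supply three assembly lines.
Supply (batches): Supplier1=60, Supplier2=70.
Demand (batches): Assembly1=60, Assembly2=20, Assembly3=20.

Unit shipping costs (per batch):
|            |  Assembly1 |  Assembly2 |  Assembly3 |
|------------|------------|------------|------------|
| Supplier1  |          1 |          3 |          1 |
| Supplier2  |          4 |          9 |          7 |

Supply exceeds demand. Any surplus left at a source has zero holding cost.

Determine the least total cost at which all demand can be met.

One minimum-cost allocation:
  Supplier1–Assembly1: 20 × 1 = 20
  Supplier1–Assembly2: 20 × 3 = 60
  Supplier1–Assembly3: 20 × 1 = 20
  Supplier2–Assembly1: 40 × 4 = 160
Total = 20 + 60 + 20 + 160 = 260.

260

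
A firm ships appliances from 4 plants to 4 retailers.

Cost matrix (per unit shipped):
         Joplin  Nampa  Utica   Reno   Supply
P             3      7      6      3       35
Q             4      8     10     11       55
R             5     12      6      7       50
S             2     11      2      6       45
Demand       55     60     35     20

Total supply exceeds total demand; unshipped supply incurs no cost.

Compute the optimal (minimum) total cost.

Optimal allocation:
  P to Joplin: 10 units
  P to Nampa: 5 units
  P to Reno: 20 units
  Q to Nampa: 55 units
  R to Joplin: 35 units
  S to Joplin: 10 units
  S to Utica: 35 units
Total cost = 830.

830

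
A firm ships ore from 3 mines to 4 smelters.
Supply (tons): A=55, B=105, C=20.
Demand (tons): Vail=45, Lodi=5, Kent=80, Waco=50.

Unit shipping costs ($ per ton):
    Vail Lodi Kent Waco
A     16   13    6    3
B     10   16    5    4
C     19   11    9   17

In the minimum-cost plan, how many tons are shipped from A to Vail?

Optimal shipments:
  A–Kent: 5 × $6 = $30
  A–Waco: 50 × $3 = $150
  B–Vail: 45 × $10 = $450
  B–Kent: 60 × $5 = $300
  C–Lodi: 5 × $11 = $55
  C–Kent: 15 × $9 = $135
Total cost = $1120.
The route A→Vail is not used.

0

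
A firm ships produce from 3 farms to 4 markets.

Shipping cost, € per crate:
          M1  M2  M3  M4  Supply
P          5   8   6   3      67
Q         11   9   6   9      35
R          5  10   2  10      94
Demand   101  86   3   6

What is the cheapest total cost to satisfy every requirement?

One minimum-cost allocation:
  P->M1: 10 crates
  P->M2: 51 crates
  P->M4: 6 crates
  Q->M2: 35 crates
  R->M1: 91 crates
  R->M3: 3 crates
Total cost = €1252.

1252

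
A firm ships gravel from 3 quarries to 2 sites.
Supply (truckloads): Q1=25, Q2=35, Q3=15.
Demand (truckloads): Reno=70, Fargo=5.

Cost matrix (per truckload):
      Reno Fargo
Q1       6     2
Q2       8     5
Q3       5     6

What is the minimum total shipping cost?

One minimum-cost allocation:
  Q1–Reno: 20 truckloads
  Q1–Fargo: 5 truckloads
  Q2–Reno: 35 truckloads
  Q3–Reno: 15 truckloads
Total cost = 485.
(Supply check: Q1 ships 25; Q2 ships 35; Q3 ships 15.)

485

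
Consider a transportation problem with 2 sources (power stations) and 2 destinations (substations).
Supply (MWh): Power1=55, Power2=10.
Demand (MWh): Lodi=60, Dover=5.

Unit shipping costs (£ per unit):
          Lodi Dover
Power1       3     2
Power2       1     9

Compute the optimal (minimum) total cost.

170

An optimal shipping plan:
  Power1→Lodi: 50 × £3 = £150
  Power1→Dover: 5 × £2 = £10
  Power2→Lodi: 10 × £1 = £10
Total = 150 + 10 + 10 = £170.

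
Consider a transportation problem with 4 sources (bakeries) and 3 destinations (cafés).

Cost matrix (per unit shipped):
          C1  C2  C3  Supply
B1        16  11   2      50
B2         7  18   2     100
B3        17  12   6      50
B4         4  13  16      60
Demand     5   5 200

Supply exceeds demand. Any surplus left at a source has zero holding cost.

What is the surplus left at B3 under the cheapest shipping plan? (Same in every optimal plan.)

0

An optimal plan:
  B1->C3: 50 × 2 = 100
  B2->C3: 100 × 2 = 200
  B3->C3: 50 × 6 = 300
  B4->C1: 5 × 4 = 20
  B4->C2: 5 × 13 = 65
Total cost = 685.
B3 ships 50 of its 50, leaving 0.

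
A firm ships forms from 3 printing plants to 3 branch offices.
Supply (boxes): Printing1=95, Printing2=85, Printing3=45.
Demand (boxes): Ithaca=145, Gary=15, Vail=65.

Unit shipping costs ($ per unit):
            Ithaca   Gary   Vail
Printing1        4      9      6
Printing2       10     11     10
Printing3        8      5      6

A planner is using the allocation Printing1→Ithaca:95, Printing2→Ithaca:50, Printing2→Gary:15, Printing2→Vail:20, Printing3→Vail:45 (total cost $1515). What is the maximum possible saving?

30

Current plan cost = 95·4 + 50·10 + 15·11 + 20·10 + 45·6 = $1515.
Optimal plan:
  Printing1 to Ithaca: 95 × $4 = $380
  Printing2 to Ithaca: 50 × $10 = $500
  Printing2 to Vail: 35 × $10 = $350
  Printing3 to Gary: 15 × $5 = $75
  Printing3 to Vail: 30 × $6 = $180
Optimal cost = $1485.
Saving = 1515 − 1485 = $30.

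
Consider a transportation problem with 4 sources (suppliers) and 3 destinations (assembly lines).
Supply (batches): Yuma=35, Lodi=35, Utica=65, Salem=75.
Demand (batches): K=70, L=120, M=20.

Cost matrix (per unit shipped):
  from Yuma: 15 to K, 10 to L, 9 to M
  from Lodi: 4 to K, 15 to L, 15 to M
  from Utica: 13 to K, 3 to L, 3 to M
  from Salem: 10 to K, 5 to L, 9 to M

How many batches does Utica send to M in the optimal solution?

The minimum-cost plan:
  Yuma–L: 15 × 10 = 150
  Yuma–M: 20 × 9 = 180
  Lodi–K: 35 × 4 = 140
  Utica–L: 65 × 3 = 195
  Salem–K: 35 × 10 = 350
  Salem–L: 40 × 5 = 200
Total cost = 1215.
The route Utica→M is not used.

0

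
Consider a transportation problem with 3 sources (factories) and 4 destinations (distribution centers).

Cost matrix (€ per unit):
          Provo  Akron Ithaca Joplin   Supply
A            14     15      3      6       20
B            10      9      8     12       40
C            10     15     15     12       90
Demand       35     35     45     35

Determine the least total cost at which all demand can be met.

One minimum-cost allocation:
  A to Ithaca: 20 pallets
  B to Akron: 15 pallets
  B to Ithaca: 25 pallets
  C to Provo: 35 pallets
  C to Akron: 20 pallets
  C to Joplin: 35 pallets
Total cost = €1465.
(Supply check: A ships 20; B ships 40; C ships 90.)

1465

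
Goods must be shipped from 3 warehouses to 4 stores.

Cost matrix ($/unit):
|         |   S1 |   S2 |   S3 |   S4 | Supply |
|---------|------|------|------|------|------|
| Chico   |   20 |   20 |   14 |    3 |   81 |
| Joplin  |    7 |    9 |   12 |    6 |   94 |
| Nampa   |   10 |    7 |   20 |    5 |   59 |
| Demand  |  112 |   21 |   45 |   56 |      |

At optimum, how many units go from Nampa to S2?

Optimal shipments:
  Chico–S3: 25 × $14 = $350
  Chico–S4: 56 × $3 = $168
  Joplin–S1: 74 × $7 = $518
  Joplin–S3: 20 × $12 = $240
  Nampa–S1: 38 × $10 = $380
  Nampa–S2: 21 × $7 = $147
Total cost = $1803.
So Nampa→S2 carries 21 units.

21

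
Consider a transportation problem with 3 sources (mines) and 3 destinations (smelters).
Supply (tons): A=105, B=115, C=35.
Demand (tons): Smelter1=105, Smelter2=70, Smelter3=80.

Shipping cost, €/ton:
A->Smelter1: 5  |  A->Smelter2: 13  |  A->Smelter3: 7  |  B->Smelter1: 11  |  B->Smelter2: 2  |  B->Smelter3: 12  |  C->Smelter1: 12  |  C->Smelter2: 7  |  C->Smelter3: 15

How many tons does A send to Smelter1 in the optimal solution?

70

Solving gives:
  A to Smelter1: 70 × €5 = €350
  A to Smelter3: 35 × €7 = €245
  B to Smelter2: 70 × €2 = €140
  B to Smelter3: 45 × €12 = €540
  C to Smelter1: 35 × €12 = €420
Total cost = €1695.
So A→Smelter1 carries 70 tons.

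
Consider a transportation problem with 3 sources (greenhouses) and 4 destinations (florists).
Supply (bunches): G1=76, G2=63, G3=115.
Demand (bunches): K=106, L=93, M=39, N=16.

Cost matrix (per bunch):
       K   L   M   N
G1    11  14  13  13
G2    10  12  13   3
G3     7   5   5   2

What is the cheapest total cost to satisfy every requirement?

1963

One minimum-cost allocation:
  G1→K: 59 × 11 = 649
  G1→M: 17 × 13 = 221
  G2→K: 47 × 10 = 470
  G2→N: 16 × 3 = 48
  G3→L: 93 × 5 = 465
  G3→M: 22 × 5 = 110
Total = 649 + 221 + 470 + 48 + 465 + 110 = 1963.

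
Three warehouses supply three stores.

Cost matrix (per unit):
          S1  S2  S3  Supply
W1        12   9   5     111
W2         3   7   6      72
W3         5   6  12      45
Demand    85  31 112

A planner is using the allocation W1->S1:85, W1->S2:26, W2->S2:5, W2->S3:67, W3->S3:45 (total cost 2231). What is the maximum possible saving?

Current plan cost = 85·12 + 26·9 + 5·7 + 67·6 + 45·12 = 2231.
Optimal plan:
  W1 to S3: 111 units
  W2 to S1: 71 units
  W2 to S3: 1 units
  W3 to S1: 14 units
  W3 to S2: 31 units
Optimal cost = 1030.
Saving = 2231 − 1030 = 1201.

1201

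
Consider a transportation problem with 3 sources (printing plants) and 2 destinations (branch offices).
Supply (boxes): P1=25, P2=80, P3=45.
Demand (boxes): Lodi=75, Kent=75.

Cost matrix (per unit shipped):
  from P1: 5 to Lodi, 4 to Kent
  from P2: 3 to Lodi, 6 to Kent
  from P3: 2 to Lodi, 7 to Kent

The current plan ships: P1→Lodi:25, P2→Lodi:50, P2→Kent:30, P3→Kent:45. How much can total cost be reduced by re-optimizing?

Current plan cost = 25·5 + 50·3 + 30·6 + 45·7 = 770.
Optimal plan:
  P1 to Kent: 25 × 4 = 100
  P2 to Lodi: 30 × 3 = 90
  P2 to Kent: 50 × 6 = 300
  P3 to Lodi: 45 × 2 = 90
Optimal cost = 580.
Saving = 770 − 580 = 190.

190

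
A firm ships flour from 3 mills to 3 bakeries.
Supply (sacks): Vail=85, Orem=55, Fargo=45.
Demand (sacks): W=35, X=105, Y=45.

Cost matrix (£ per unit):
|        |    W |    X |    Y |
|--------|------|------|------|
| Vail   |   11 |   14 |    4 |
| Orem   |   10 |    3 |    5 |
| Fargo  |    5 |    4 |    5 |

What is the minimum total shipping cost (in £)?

One minimum-cost allocation:
  Vail->W: 35 sacks
  Vail->X: 5 sacks
  Vail->Y: 45 sacks
  Orem->X: 55 sacks
  Fargo->X: 45 sacks
Total cost = £980.
(Supply check: Vail ships 85; Orem ships 55; Fargo ships 45.)

980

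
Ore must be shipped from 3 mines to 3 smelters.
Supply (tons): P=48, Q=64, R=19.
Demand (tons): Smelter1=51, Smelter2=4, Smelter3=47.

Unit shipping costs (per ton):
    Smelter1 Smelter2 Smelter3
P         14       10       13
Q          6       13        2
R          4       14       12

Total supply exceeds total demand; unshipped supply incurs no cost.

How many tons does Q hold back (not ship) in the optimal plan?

An optimal plan:
  P->Smelter1: 15 × 14 = 210
  P->Smelter2: 4 × 10 = 40
  Q->Smelter1: 17 × 6 = 102
  Q->Smelter3: 47 × 2 = 94
  R->Smelter1: 19 × 4 = 76
Total cost = 522.
Q ships 64 of its 64, leaving 0.

0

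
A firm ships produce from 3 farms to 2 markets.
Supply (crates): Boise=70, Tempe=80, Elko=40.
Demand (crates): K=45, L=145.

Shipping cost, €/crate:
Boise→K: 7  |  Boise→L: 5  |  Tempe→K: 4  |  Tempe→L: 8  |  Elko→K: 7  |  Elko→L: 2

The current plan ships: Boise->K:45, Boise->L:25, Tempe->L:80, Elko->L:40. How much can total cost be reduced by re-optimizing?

270

Current plan cost = 45·7 + 25·5 + 80·8 + 40·2 = €1160.
Optimal plan:
  Boise->L: 70 × €5 = €350
  Tempe->K: 45 × €4 = €180
  Tempe->L: 35 × €8 = €280
  Elko->L: 40 × €2 = €80
Optimal cost = €890.
Saving = 1160 − 890 = €270.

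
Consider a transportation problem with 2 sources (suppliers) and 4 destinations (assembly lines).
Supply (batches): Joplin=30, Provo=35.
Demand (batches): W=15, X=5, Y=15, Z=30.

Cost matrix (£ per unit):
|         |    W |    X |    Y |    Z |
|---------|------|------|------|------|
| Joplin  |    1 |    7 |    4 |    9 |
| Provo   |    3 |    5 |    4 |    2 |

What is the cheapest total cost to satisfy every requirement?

A cheapest plan:
  Joplin->W: 15 × £1 = £15
  Joplin->Y: 15 × £4 = £60
  Provo->X: 5 × £5 = £25
  Provo->Z: 30 × £2 = £60
Total = 15 + 60 + 25 + 60 = £160.
(Supply check: Joplin ships 30; Provo ships 35.)

160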